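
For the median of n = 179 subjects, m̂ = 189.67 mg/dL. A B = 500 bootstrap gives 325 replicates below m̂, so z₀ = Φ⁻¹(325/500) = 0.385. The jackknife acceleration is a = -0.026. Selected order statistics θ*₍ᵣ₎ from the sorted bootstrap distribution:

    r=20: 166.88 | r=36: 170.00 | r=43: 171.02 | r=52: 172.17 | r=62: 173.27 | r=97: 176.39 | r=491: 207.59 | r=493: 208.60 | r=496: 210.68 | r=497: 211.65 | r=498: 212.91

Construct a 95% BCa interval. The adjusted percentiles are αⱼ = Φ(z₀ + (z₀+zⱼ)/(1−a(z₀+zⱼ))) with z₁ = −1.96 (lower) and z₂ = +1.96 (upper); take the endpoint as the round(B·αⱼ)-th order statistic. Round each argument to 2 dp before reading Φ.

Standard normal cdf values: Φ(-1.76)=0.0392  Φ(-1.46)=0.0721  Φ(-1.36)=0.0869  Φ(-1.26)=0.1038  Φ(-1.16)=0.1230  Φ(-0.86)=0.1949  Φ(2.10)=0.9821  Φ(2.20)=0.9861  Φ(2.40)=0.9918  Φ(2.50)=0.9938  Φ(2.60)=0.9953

(172.17, 212.91)

Lower: z₀ + z₁ = 0.385 + (-1.960) = -1.575; 1 − a(z₀+z₁) = 1 − (-0.026)(-1.575) = 0.9590; argument = 0.385 + (-1.575)/0.9590 = -1.2573 → -1.26.
α₁ = Φ(-1.26) = 0.1038; rank = round(500 × 0.1038) = 52; θ*₍52₎ = 172.17.
Upper: z₀ + z₂ = 2.345; 1 − a(z₀+z₂) = 1.0610; argument = 2.5952 → 2.60; α₂ = 0.9953; rank = 498; θ*₍498₎ = 212.91.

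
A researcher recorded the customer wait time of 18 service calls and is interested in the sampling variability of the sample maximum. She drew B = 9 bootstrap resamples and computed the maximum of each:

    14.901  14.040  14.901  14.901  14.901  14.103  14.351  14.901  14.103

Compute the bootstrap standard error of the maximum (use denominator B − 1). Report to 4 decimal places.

Bootstrap SE is the standard deviation of the 9 replicate maximums.
Mean of replicates: (14.901 + 14.040 + 14.901 + 14.901 + 14.901 + 14.103 + 14.351 + 14.901 + 14.103) / 9 = 131.10200 / 9 = 14.56689
Sum of squared deviations: (+0.33411)² + (−0.52689)² + (+0.33411)² + (+0.33411)² + (+0.33411)² + (−0.46389)² + (−0.21589)² + (+0.33411)² + (−0.46389)² = 1.31276
Variance = 1.31276 / 8 = 0.16409
SE* = √0.16409

SE* = 0.4051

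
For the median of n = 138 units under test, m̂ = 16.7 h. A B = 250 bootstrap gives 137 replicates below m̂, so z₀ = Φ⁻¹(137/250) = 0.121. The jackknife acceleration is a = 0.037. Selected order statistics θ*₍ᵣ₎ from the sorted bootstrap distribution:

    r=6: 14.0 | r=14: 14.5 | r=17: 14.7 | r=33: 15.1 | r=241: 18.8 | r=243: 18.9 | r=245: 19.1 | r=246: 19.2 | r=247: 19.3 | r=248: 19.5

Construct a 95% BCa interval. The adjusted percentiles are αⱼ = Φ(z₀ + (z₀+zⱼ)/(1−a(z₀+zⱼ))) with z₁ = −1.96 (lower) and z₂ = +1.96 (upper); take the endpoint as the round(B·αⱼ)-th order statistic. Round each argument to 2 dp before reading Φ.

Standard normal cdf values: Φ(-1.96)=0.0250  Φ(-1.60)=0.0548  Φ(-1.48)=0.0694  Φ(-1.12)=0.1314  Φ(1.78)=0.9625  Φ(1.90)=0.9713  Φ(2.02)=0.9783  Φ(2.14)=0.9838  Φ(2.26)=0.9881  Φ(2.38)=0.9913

(14.5, 19.5)

Lower: z₀ + z₁ = 0.121 + (-1.960) = -1.839; 1 − a(z₀+z₁) = 1 − (0.037)(-1.839) = 1.0680; argument = 0.121 + (-1.839)/1.0680 = -1.6008 → -1.60.
α₁ = Φ(-1.60) = 0.0548; rank = round(250 × 0.0548) = 14; θ*₍14₎ = 14.5.
Upper: z₀ + z₂ = 2.081; 1 − a(z₀+z₂) = 0.9230; argument = 2.3756 → 2.38; α₂ = 0.9913; rank = 248; θ*₍248₎ = 19.5.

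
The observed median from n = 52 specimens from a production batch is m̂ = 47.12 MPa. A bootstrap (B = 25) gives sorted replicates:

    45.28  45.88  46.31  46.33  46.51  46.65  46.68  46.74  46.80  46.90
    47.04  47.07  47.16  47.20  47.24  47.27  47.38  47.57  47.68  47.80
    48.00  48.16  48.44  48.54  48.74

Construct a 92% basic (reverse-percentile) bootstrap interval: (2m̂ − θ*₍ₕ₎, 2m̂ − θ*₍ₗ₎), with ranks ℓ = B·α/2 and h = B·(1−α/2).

(45.70, 48.96)

Percentile endpoints at ranks 1 and 24: θ*₍1₎ = 45.28, θ*₍24₎ = 48.54.
Basic interval reflects these around m̂:
  lower = 2 × 47.12 − 48.54 = 45.70
  upper = 2 × 47.12 − 45.28 = 48.96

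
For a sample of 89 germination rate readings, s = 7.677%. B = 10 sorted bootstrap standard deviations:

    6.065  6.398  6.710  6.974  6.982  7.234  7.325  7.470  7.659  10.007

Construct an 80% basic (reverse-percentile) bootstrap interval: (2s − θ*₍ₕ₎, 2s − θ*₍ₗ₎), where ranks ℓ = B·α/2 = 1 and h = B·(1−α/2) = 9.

(7.695, 9.289)

Percentile endpoints at ranks 1 and 9: θ*₍1₎ = 6.065, θ*₍9₎ = 7.659.
Basic interval reflects these around s:
  lower = 2 × 7.677 − 7.659 = 7.695
  upper = 2 × 7.677 − 6.065 = 9.289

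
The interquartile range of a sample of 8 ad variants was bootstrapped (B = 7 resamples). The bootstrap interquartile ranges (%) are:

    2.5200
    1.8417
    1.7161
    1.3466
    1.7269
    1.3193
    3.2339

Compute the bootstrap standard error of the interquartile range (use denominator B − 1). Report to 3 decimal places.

Bootstrap SE is the standard deviation of the 7 replicate interquartile ranges.
Mean of replicates: (2.5200 + 1.8417 + 1.7161 + 1.3466 + 1.7269 + 1.3193 + 3.2339) / 7 = 13.70450 / 7 = 1.95779
Sum of squared deviations: (+0.56221)² + (−0.11609)² + (−0.24169)² + (−0.61119)² + (−0.23089)² + (−0.63849)² + (+1.27611)² = 2.85096
Variance = 2.85096 / 6 = 0.47516
SE* = √0.47516

SE* = 0.689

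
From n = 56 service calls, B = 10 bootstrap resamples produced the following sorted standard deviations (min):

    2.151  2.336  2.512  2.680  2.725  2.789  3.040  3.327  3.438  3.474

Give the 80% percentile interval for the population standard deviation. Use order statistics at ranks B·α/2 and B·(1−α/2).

(2.151, 3.438)

α = 0.20; lower rank = 10 × 0.100 = 1; upper rank = 10 × 0.900 = 9.
The 1st smallest replicate is 2.151; the 9th is 3.438.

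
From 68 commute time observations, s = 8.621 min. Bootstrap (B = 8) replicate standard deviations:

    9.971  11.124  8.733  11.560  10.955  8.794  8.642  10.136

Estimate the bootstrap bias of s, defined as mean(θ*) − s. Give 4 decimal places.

bias = +1.3684

mean(θ*) = (9.971 + 11.124 + 8.733 + 11.560 + 10.955 + 8.794 + 8.642 + 10.136) / 8 = 9.98938
bias = 9.98938 − 8.621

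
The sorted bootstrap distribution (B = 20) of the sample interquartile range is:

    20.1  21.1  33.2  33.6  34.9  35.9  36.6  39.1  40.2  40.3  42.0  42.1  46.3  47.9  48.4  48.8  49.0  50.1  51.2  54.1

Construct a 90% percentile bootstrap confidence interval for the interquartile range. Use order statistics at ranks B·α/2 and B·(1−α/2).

(20.1, 51.2)

α = 0.10; lower rank = 20 × 0.050 = 1; upper rank = 20 × 0.950 = 19.
The 1st smallest replicate is 20.1; the 19th is 51.2.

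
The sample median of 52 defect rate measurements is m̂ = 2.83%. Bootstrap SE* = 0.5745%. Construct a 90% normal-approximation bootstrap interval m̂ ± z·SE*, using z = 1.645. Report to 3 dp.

(1.885, 3.775)

Margin = 1.645 × 0.5745 = 0.9451
Interval: 2.83 ± 0.9451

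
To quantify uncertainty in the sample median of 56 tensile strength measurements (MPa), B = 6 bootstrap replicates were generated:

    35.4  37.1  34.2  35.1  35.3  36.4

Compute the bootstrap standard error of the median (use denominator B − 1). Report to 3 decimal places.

SE* = 1.023

Bootstrap SE is the standard deviation of the 6 replicate medians.
Mean of replicates: (35.4 + 37.1 + 34.2 + 35.1 + 35.3 + 36.4) / 6 = 213.5000 / 6 = 35.5833
Sum of squared deviations: (−0.1833)² + (+1.5167)² + (−1.3833)² + (−0.4833)² + (−0.2833)² + (+0.8167)² = 5.2283
Variance = 5.2283 / 5 = 1.0457
SE* = √1.0457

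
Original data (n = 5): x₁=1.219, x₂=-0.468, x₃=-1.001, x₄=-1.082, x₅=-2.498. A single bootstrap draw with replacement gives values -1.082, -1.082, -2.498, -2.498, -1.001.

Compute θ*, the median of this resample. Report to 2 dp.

θ* = -1.08

Sorted: -2.498, -2.498, -1.082, -1.082, -1.001
Median = middle value = -1.08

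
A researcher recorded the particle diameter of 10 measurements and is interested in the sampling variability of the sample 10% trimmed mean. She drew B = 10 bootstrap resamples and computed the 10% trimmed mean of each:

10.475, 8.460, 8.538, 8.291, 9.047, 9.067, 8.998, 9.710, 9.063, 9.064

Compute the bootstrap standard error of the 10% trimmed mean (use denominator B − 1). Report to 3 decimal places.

Bootstrap SE is the standard deviation of the 10 replicate 10% trimmed means.
Mean of replicates: (10.475 + 8.460 + 8.538 + 8.291 + 9.047 + 9.067 + 8.998 + 9.710 + 9.063 + 9.064) / 10 = 90.7130 / 10 = 9.0713
Sum of squared deviations: (+1.4037)² + (−0.6113)² + (−0.5333)² + (−0.7803)² + (−0.0243)² + (−0.0043)² + (−0.0733)² + (+0.6387)² + (−0.0083)² + (−0.0073)² = 3.6514
Variance = 3.6514 / 9 = 0.4057
SE* = √0.4057

SE* = 0.637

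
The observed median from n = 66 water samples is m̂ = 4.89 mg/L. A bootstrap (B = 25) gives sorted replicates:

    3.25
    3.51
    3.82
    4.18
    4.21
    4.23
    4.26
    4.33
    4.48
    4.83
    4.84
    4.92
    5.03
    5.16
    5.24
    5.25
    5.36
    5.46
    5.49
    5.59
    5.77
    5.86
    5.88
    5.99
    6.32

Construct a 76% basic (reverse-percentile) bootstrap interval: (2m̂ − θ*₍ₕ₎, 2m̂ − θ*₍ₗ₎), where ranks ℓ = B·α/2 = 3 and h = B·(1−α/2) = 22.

Percentile endpoints at ranks 3 and 22: θ*₍3₎ = 3.82, θ*₍22₎ = 5.86.
Basic interval reflects these around m̂:
  lower = 2 × 4.89 − 5.86 = 3.92
  upper = 2 × 4.89 − 3.82 = 5.96

(3.92, 5.96)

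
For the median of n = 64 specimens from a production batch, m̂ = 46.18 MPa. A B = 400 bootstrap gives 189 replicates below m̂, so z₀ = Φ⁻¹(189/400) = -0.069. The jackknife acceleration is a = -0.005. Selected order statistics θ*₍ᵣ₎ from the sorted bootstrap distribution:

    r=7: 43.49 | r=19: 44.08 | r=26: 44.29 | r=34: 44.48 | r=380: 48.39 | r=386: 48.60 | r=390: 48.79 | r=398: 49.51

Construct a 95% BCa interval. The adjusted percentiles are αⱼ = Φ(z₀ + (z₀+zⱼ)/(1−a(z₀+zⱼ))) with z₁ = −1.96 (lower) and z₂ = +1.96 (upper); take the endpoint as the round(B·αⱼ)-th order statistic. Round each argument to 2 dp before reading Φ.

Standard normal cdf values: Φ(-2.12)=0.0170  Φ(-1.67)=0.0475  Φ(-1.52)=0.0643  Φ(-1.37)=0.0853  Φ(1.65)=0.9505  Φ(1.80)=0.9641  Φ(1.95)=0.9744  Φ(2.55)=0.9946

(43.49, 48.60)

Lower: z₀ + z₁ = -0.069 + (-1.960) = -2.029; 1 − a(z₀+z₁) = 1 − (-0.005)(-2.029) = 0.9899; argument = -0.069 + (-2.029)/0.9899 = -2.1188 → -2.12.
α₁ = Φ(-2.12) = 0.0170; rank = round(400 × 0.0170) = 7; θ*₍7₎ = 43.49.
Upper: z₀ + z₂ = 1.891; 1 − a(z₀+z₂) = 1.0095; argument = 1.8043 → 1.80; α₂ = 0.9641; rank = 386; θ*₍386₎ = 48.60.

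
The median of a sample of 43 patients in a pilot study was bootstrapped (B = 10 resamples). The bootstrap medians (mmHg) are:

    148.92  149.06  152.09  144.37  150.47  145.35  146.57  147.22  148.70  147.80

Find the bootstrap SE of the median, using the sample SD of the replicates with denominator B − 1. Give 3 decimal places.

SE* = 2.313

Bootstrap SE is the standard deviation of the 10 replicate medians.
Mean of replicates: (148.92 + 149.06 + 152.09 + 144.37 + 150.47 + 145.35 + 146.57 + 147.22 + 148.70 + 147.80) / 10 = 1480.5500 / 10 = 148.0550
Sum of squared deviations: (+0.8650)² + (+1.0050)² + (+4.0350)² + (−3.6850)² + (+2.4150)² + (−2.7050)² + (−1.4850)² + (−0.8350)² + (+0.6450)² + (−0.2550)² = 48.1515
Variance = 48.1515 / 9 = 5.3502
SE* = √5.3502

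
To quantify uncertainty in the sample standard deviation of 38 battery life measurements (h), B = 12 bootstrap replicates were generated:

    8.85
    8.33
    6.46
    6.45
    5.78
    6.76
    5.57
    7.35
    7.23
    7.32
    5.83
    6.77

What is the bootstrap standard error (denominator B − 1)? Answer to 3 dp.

Bootstrap SE is the standard deviation of the 12 replicate standard deviations.
Mean of replicates: (8.85 + 8.33 + 6.46 + 6.45 + 5.78 + 6.76 + 5.57 + 7.35 + 7.23 + 7.32 + 5.83 + 6.77) / 12 = 82.7000 / 12 = 6.8917
Sum of squared deviations: (+1.9583)² + (+1.4383)² + (−0.4317)² + (−0.4417)² + (−1.1117)² + (−0.1317)² + (−1.3217)² + (+0.4583)² + (+0.3383)² + (+0.4283)² + (−1.0617)² + (−0.1217)² = 10.9352
Variance = 10.9352 / 11 = 0.9941
SE* = √0.9941

SE* = 0.997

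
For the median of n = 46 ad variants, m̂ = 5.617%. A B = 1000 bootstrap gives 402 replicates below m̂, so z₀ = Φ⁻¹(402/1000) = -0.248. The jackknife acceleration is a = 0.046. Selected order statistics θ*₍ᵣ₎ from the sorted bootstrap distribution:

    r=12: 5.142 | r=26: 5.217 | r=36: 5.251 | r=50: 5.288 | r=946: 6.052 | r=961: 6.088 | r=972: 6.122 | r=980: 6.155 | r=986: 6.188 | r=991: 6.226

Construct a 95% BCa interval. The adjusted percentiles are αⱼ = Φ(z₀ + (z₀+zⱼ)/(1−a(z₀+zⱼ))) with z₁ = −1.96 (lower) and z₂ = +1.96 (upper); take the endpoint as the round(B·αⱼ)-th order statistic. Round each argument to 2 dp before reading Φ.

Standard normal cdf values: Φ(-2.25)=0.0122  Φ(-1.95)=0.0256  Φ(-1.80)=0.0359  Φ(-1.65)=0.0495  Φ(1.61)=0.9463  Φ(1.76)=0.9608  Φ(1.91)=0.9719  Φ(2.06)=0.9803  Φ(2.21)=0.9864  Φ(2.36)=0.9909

Lower: z₀ + z₁ = -0.248 + (-1.960) = -2.208; 1 − a(z₀+z₁) = 1 − (0.046)(-2.208) = 1.1016; argument = -0.248 + (-2.208)/1.1016 = -2.2524 → -2.25.
α₁ = Φ(-2.25) = 0.0122; rank = round(1000 × 0.0122) = 12; θ*₍12₎ = 5.142.
Upper: z₀ + z₂ = 1.712; 1 − a(z₀+z₂) = 0.9212; argument = 1.6103 → 1.61; α₂ = 0.9463; rank = 946; θ*₍946₎ = 6.052.

(5.142, 6.052)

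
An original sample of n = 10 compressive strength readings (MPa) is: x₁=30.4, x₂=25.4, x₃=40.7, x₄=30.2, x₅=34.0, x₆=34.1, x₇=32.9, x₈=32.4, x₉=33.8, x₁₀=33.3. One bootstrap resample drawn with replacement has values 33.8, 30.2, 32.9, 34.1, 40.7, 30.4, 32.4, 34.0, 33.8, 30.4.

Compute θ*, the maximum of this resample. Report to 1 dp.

Maximum = 40.7

θ* = 40.7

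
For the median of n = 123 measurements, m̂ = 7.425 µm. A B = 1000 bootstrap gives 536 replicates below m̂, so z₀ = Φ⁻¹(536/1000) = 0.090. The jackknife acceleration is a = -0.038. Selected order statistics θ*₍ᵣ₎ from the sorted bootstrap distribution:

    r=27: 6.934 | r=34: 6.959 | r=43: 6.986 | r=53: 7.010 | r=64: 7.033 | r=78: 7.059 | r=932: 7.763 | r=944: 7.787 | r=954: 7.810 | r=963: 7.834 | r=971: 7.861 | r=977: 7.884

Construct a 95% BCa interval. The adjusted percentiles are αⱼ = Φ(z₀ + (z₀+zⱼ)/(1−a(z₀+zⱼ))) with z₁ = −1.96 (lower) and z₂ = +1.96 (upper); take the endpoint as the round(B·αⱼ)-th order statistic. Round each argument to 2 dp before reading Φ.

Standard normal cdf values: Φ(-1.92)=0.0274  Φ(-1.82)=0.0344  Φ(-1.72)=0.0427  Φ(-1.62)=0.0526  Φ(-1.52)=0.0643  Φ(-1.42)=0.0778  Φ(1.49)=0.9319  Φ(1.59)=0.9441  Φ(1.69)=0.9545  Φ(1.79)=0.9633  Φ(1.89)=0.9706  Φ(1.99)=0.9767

Lower: z₀ + z₁ = 0.090 + (-1.960) = -1.870; 1 − a(z₀+z₁) = 1 − (-0.038)(-1.870) = 0.9289; argument = 0.090 + (-1.870)/0.9289 = -1.9230 → -1.92.
α₁ = Φ(-1.92) = 0.0274; rank = round(1000 × 0.0274) = 27; θ*₍27₎ = 6.934.
Upper: z₀ + z₂ = 2.050; 1 − a(z₀+z₂) = 1.0779; argument = 1.9918 → 1.99; α₂ = 0.9767; rank = 977; θ*₍977₎ = 7.884.

(6.934, 7.884)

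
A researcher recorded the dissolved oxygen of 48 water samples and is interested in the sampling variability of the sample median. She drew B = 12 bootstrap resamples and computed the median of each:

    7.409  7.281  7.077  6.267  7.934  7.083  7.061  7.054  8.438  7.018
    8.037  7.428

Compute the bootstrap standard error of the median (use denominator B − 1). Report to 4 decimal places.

SE* = 0.5729

Bootstrap SE is the standard deviation of the 12 replicate medians.
Mean of replicates: (7.409 + 7.281 + 7.077 + 6.267 + 7.934 + 7.083 + 7.061 + 7.054 + 8.438 + 7.018 + 8.037 + 7.428) / 12 = 88.08700 / 12 = 7.34058
Sum of squared deviations: (+0.06842)² + (−0.05958)² + (−0.26358)² + (−1.07358)² + (+0.59342)² + (−0.25758)² + (−0.27958)² + (−0.28658)² + (+1.09742)² + (−0.32258)² + (+0.69642)² + (+0.08742)² = 3.61010
Variance = 3.61010 / 11 = 0.32819
SE* = √0.32819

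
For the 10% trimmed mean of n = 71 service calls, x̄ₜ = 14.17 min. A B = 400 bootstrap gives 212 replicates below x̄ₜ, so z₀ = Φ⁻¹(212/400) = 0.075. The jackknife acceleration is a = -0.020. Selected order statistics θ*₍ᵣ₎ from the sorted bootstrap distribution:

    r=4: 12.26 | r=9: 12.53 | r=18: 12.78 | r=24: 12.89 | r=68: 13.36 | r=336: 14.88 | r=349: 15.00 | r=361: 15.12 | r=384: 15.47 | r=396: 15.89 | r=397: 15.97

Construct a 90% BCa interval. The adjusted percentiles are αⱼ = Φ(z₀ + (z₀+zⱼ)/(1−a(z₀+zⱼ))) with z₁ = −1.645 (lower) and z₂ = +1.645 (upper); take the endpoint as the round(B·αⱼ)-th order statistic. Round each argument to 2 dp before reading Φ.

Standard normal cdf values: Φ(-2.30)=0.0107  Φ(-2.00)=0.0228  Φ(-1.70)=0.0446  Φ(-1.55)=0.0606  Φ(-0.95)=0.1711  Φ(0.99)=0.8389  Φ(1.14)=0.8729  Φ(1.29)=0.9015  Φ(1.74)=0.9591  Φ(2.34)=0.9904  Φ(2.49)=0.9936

Lower: z₀ + z₁ = 0.075 + (-1.645) = -1.570; 1 − a(z₀+z₁) = 1 − (-0.020)(-1.570) = 0.9686; argument = 0.075 + (-1.570)/0.9686 = -1.5459 → -1.55.
α₁ = Φ(-1.55) = 0.0606; rank = round(400 × 0.0606) = 24; θ*₍24₎ = 12.89.
Upper: z₀ + z₂ = 1.720; 1 − a(z₀+z₂) = 1.0344; argument = 1.7378 → 1.74; α₂ = 0.9591; rank = 384; θ*₍384₎ = 15.47.

(12.89, 15.47)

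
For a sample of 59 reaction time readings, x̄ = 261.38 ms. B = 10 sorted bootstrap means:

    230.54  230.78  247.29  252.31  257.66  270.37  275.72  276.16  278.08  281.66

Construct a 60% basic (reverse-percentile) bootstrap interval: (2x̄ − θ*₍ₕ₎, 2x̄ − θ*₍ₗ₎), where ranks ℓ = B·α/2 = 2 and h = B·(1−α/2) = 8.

(246.60, 291.98)

Percentile endpoints at ranks 2 and 8: θ*₍2₎ = 230.78, θ*₍8₎ = 276.16.
Basic interval reflects these around x̄:
  lower = 2 × 261.38 − 276.16 = 246.60
  upper = 2 × 261.38 − 230.78 = 291.98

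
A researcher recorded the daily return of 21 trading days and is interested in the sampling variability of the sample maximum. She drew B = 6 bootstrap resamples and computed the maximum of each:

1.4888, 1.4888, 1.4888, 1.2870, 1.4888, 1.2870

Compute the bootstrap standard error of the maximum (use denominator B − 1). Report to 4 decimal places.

Bootstrap SE is the standard deviation of the 6 replicate maximums.
Mean of replicates: (1.4888 + 1.4888 + 1.4888 + 1.2870 + 1.4888 + 1.2870) / 6 = 8.52920 / 6 = 1.42153
Sum of squared deviations: (+0.06727)² + (+0.06727)² + (+0.06727)² + (−0.13453)² + (+0.06727)² + (−0.13453)² = 0.05430
Variance = 0.05430 / 5 = 0.01086
SE* = √0.01086

SE* = 0.1042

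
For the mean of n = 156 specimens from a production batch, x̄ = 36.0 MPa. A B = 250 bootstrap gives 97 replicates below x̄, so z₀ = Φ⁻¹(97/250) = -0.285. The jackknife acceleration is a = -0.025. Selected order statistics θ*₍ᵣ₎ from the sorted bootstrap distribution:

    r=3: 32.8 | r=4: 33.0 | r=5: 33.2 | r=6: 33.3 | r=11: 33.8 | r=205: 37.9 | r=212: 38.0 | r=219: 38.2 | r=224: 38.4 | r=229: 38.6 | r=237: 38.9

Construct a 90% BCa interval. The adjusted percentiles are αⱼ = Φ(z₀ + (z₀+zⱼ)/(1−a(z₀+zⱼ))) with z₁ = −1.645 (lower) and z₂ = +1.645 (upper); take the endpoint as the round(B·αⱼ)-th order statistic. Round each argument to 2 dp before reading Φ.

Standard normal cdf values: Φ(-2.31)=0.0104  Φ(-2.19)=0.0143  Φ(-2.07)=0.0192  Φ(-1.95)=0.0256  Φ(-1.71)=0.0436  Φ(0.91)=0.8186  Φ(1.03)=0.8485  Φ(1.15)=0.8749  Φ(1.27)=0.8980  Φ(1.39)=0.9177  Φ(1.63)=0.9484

Lower: z₀ + z₁ = -0.285 + (-1.645) = -1.930; 1 − a(z₀+z₁) = 1 − (-0.025)(-1.930) = 0.9517; argument = -0.285 + (-1.930)/0.9517 = -2.3128 → -2.31.
α₁ = Φ(-2.31) = 0.0104; rank = round(250 × 0.0104) = 3; θ*₍3₎ = 32.8.
Upper: z₀ + z₂ = 1.360; 1 − a(z₀+z₂) = 1.0340; argument = 1.0303 → 1.03; α₂ = 0.8485; rank = 212; θ*₍212₎ = 38.0.

(32.8, 38.0)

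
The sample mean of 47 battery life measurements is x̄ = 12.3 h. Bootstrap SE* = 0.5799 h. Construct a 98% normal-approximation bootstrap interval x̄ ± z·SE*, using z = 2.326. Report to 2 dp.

(10.95, 13.65)

Margin = 2.326 × 0.5799 = 1.349
Interval: 12.3 ± 1.349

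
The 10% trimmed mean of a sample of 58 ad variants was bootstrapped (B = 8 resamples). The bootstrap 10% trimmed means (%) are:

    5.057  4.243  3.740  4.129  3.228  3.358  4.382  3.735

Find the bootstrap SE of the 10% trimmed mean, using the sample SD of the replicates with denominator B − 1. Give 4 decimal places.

Bootstrap SE is the standard deviation of the 8 replicate 10% trimmed means.
Mean of replicates: (5.057 + 4.243 + 3.740 + 4.129 + 3.228 + 3.358 + 4.382 + 3.735) / 8 = 31.87200 / 8 = 3.98400
Sum of squared deviations: (+1.07300)² + (+0.25900)² + (−0.24400)² + (+0.14500)² + (−0.75600)² + (−0.62600)² + (+0.39800)² + (−0.24900)² = 2.48279
Variance = 2.48279 / 7 = 0.35468
SE* = √0.35468

SE* = 0.5956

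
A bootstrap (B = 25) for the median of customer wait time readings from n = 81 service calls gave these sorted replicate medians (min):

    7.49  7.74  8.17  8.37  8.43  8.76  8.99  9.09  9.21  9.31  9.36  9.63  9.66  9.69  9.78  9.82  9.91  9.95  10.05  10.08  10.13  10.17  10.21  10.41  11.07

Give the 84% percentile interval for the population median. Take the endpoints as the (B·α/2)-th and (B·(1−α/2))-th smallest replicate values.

(7.74, 10.21)

α = 0.16; lower rank = 25 × 0.080 = 2; upper rank = 25 × 0.920 = 23.
The 2nd smallest replicate is 7.74; the 23rd is 10.21.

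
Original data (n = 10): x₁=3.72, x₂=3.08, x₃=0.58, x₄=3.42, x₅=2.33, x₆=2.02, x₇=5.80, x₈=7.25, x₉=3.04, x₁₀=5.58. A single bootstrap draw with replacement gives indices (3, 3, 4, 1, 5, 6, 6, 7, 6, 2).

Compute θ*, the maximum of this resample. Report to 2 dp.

θ* = 5.80

Resample values: 0.58, 0.58, 3.42, 3.72, 2.33, 2.02, 2.02, 5.80, 2.02, 3.08.
Maximum = 5.80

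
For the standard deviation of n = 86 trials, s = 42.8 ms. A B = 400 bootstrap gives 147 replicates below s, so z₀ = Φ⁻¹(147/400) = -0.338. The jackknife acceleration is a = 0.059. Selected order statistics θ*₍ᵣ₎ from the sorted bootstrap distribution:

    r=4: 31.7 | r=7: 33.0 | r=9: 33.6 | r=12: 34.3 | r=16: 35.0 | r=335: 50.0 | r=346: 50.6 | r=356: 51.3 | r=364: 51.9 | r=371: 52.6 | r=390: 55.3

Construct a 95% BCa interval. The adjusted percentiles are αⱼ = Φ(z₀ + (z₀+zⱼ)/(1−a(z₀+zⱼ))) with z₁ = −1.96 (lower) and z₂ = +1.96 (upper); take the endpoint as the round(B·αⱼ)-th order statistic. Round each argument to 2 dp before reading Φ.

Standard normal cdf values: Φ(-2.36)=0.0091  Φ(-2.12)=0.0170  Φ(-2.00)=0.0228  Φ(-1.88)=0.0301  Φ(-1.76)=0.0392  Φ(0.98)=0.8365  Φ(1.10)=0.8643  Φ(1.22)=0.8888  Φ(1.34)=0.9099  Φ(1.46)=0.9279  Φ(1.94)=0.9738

(31.7, 52.6)

Lower: z₀ + z₁ = -0.338 + (-1.960) = -2.298; 1 − a(z₀+z₁) = 1 − (0.059)(-2.298) = 1.1356; argument = -0.338 + (-2.298)/1.1356 = -2.3616 → -2.36.
α₁ = Φ(-2.36) = 0.0091; rank = round(400 × 0.0091) = 4; θ*₍4₎ = 31.7.
Upper: z₀ + z₂ = 1.622; 1 − a(z₀+z₂) = 0.9043; argument = 1.4556 → 1.46; α₂ = 0.9279; rank = 371; θ*₍371₎ = 52.6.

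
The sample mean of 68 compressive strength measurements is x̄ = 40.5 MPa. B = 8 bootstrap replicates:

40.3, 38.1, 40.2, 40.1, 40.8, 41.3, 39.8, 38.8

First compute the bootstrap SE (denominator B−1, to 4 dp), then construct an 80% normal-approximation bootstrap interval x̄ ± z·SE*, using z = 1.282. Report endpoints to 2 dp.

Mean of replicates = 39.9250; sum of squared deviations = 7.5150; SE* = √(7.5150/7) = 1.0361
Margin = 1.282 × 1.0361 = 1.328
Interval: 40.5 ± 1.328

(39.17, 41.83)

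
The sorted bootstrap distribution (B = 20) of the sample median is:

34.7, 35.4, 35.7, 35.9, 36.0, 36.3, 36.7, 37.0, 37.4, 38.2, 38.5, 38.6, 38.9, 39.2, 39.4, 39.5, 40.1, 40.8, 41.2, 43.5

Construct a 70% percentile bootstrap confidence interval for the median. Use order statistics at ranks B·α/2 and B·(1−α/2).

α = 0.30; lower rank = 20 × 0.150 = 3; upper rank = 20 × 0.850 = 17.
The 3rd smallest replicate is 35.7; the 17th is 40.1.

(35.7, 40.1)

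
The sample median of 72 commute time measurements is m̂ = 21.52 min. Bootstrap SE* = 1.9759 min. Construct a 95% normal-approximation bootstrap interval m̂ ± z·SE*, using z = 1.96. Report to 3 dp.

(17.647, 25.393)

Margin = 1.96 × 1.9759 = 3.8728
Interval: 21.52 ± 3.8728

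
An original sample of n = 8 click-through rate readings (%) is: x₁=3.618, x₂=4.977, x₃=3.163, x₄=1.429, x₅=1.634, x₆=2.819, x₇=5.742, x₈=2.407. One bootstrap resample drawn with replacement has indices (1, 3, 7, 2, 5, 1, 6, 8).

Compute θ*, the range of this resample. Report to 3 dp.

θ* = 4.108

Resample values: 3.618, 3.163, 5.742, 4.977, 1.634, 3.618, 2.819, 2.407.
Range = 5.742 − 1.634 = 4.108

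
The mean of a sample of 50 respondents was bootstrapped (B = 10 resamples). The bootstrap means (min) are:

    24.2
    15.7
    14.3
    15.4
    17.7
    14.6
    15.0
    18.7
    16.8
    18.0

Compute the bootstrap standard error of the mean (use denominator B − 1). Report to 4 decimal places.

SE* = 2.9353

Bootstrap SE is the standard deviation of the 10 replicate means.
Mean of replicates: (24.2 + 15.7 + 14.3 + 15.4 + 17.7 + 14.6 + 15.0 + 18.7 + 16.8 + 18.0) / 10 = 170.40000 / 10 = 17.04000
Sum of squared deviations: (+7.16000)² + (−1.34000)² + (−2.74000)² + (−1.64000)² + (+0.66000)² + (−2.44000)² + (−2.04000)² + (+1.66000)² + (−0.24000)² + (+0.96000)² = 77.54400
Variance = 77.54400 / 9 = 8.61600
SE* = √8.61600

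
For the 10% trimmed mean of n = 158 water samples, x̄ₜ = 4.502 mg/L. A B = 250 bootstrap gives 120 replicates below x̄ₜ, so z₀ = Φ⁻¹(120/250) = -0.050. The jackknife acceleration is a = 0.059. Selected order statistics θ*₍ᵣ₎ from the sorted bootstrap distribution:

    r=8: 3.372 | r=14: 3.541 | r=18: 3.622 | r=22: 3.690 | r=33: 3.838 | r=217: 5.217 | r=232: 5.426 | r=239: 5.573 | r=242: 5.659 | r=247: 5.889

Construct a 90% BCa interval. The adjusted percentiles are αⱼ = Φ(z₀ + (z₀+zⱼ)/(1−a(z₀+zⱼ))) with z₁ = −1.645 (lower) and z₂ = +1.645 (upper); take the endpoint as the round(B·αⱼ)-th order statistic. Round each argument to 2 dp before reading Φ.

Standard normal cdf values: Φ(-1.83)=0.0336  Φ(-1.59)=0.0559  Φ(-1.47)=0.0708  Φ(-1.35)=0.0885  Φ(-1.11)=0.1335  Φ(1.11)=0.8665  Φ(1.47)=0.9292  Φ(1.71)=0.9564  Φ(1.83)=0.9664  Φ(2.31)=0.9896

Lower: z₀ + z₁ = -0.050 + (-1.645) = -1.695; 1 − a(z₀+z₁) = 1 − (0.059)(-1.695) = 1.1000; argument = -0.050 + (-1.695)/1.1000 = -1.5909 → -1.59.
α₁ = Φ(-1.59) = 0.0559; rank = round(250 × 0.0559) = 14; θ*₍14₎ = 3.541.
Upper: z₀ + z₂ = 1.595; 1 − a(z₀+z₂) = 0.9059; argument = 1.7107 → 1.71; α₂ = 0.9564; rank = 239; θ*₍239₎ = 5.573.

(3.541, 5.573)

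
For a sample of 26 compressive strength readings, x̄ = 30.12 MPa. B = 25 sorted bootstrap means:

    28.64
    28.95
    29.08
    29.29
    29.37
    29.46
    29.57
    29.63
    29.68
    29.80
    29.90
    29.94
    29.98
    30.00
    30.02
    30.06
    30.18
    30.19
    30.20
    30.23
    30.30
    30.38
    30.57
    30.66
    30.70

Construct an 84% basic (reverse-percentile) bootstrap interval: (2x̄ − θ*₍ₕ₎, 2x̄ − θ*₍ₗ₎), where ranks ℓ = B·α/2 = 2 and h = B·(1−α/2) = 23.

Percentile endpoints at ranks 2 and 23: θ*₍2₎ = 28.95, θ*₍23₎ = 30.57.
Basic interval reflects these around x̄:
  lower = 2 × 30.12 − 30.57 = 29.67
  upper = 2 × 30.12 − 28.95 = 31.29

(29.67, 31.29)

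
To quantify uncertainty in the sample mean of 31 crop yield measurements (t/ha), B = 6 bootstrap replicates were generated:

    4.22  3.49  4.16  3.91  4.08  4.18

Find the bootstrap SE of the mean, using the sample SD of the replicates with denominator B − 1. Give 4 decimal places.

SE* = 0.2759

Bootstrap SE is the standard deviation of the 6 replicate means.
Mean of replicates: (4.22 + 3.49 + 4.16 + 3.91 + 4.08 + 4.18) / 6 = 24.040000 / 6 = 4.006667
Sum of squared deviations: (+0.213333)² + (−0.516667)² + (+0.153333)² + (−0.096667)² + (+0.073333)² + (+0.173333)² = 0.380733
Variance = 0.380733 / 5 = 0.076147
SE* = √0.076147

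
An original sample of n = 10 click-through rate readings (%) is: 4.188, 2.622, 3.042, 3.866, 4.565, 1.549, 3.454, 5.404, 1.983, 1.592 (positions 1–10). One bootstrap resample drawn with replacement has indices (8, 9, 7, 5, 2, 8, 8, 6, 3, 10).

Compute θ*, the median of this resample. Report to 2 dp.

θ* = 3.25

Resample values: 5.404, 1.983, 3.454, 4.565, 2.622, 5.404, 5.404, 1.549, 3.042, 1.592.
Sorted: 1.549, 1.592, 1.983, 2.622, 3.042, 3.454, 4.565, 5.404, 5.404, 5.404
Median = average of the two middle values = 3.25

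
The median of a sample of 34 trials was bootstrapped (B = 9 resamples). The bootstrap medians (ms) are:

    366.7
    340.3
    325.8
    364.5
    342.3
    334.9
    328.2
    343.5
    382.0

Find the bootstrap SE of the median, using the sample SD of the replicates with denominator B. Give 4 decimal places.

Bootstrap SE is the standard deviation of the 9 replicate medians.
Mean of replicates: (366.7 + 340.3 + 325.8 + 364.5 + 342.3 + 334.9 + 328.2 + 343.5 + 382.0) / 9 = 3128.20000 / 9 = 347.57778
Sum of squared deviations: (+19.12222)² + (−7.27778)² + (−21.77778)² + (+16.92222)² + (−5.27778)² + (−12.67778)² + (−19.37778)² + (−4.07778)² + (+34.42222)² = 2944.85556
Variance = 2944.85556 / 9 = 327.20617
SE* = √327.20617

SE* = 18.0888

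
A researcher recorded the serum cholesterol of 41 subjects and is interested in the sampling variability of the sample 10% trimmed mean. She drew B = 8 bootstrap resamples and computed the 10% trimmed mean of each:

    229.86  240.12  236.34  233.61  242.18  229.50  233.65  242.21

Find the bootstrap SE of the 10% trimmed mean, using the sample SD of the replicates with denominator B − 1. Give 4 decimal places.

SE* = 5.1408

Bootstrap SE is the standard deviation of the 8 replicate 10% trimmed means.
Mean of replicates: (229.86 + 240.12 + 236.34 + 233.61 + 242.18 + 229.50 + 233.65 + 242.21) / 8 = 1887.47000 / 8 = 235.93375
Sum of squared deviations: (−6.07375)² + (+4.18625)² + (+0.40625)² + (−2.32375)² + (+6.24625)² + (−6.43375)² + (−2.28375)² + (+6.27625)² = 184.99559
Variance = 184.99559 / 7 = 26.42794
SE* = √26.42794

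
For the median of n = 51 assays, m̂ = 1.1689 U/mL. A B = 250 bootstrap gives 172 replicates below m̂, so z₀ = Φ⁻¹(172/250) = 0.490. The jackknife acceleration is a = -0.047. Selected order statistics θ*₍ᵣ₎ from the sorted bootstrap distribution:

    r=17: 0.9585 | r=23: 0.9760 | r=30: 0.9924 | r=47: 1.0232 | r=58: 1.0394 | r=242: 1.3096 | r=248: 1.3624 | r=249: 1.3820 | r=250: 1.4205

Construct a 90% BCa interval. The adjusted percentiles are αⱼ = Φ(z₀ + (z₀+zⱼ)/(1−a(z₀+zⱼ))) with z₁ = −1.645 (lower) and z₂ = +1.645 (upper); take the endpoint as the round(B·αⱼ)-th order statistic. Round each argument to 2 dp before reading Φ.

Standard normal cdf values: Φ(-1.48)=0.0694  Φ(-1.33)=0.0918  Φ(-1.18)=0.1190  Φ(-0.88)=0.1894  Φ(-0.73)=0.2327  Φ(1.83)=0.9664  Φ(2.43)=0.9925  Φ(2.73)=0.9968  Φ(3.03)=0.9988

(1.0394, 1.3624)

Lower: z₀ + z₁ = 0.490 + (-1.645) = -1.155; 1 − a(z₀+z₁) = 1 − (-0.047)(-1.155) = 0.9457; argument = 0.490 + (-1.155)/0.9457 = -0.7313 → -0.73.
α₁ = Φ(-0.73) = 0.2327; rank = round(250 × 0.2327) = 58; θ*₍58₎ = 1.0394.
Upper: z₀ + z₂ = 2.135; 1 − a(z₀+z₂) = 1.1003; argument = 2.4303 → 2.43; α₂ = 0.9925; rank = 248; θ*₍248₎ = 1.3624.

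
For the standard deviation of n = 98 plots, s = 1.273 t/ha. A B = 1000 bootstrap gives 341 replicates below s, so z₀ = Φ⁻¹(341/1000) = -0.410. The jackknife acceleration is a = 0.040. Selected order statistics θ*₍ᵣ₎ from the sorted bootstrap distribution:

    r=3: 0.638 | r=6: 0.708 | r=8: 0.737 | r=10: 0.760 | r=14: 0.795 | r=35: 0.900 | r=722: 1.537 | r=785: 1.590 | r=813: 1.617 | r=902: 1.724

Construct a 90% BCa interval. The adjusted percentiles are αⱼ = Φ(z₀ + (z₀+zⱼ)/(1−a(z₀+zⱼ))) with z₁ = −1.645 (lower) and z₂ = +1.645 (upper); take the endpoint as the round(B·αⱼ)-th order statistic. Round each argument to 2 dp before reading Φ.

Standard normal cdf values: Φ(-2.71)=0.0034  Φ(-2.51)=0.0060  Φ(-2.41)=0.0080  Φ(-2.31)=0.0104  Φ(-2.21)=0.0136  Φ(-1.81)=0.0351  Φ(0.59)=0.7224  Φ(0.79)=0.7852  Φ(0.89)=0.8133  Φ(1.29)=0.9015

Lower: z₀ + z₁ = -0.410 + (-1.645) = -2.055; 1 − a(z₀+z₁) = 1 − (0.040)(-2.055) = 1.0822; argument = -0.410 + (-2.055)/1.0822 = -2.3089 → -2.31.
α₁ = Φ(-2.31) = 0.0104; rank = round(1000 × 0.0104) = 10; θ*₍10₎ = 0.760.
Upper: z₀ + z₂ = 1.235; 1 − a(z₀+z₂) = 0.9506; argument = 0.8892 → 0.89; α₂ = 0.8133; rank = 813; θ*₍813₎ = 1.617.

(0.760, 1.617)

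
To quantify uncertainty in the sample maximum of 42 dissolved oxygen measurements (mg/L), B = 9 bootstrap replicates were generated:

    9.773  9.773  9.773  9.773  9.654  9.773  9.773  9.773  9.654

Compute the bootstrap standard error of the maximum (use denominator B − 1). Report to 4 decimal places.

Bootstrap SE is the standard deviation of the 9 replicate maximums.
Mean of replicates: (9.773 + 9.773 + 9.773 + 9.773 + 9.654 + 9.773 + 9.773 + 9.773 + 9.654) / 9 = 87.719000 / 9 = 9.746556
Sum of squared deviations: (+0.026444)² + (+0.026444)² + (+0.026444)² + (+0.026444)² + (−0.092556)² + (+0.026444)² + (+0.026444)² + (+0.026444)² + (−0.092556)² = 0.022028
Variance = 0.022028 / 8 = 0.002754
SE* = √0.002754

SE* = 0.0525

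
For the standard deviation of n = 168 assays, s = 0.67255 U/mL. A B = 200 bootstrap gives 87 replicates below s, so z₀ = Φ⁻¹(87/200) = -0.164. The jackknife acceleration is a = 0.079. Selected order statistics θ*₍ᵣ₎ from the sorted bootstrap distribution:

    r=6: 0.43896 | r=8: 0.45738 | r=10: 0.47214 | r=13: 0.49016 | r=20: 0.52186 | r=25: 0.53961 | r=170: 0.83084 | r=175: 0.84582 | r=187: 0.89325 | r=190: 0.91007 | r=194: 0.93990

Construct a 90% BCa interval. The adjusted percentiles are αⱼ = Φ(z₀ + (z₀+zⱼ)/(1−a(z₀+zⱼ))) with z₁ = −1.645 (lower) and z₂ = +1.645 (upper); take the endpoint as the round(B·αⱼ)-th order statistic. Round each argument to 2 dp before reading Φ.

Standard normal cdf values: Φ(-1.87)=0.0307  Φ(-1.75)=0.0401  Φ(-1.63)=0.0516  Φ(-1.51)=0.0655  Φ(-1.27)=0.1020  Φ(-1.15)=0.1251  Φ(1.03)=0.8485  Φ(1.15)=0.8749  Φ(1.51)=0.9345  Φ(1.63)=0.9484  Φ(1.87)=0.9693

Lower: z₀ + z₁ = -0.164 + (-1.645) = -1.809; 1 − a(z₀+z₁) = 1 − (0.079)(-1.809) = 1.1429; argument = -0.164 + (-1.809)/1.1429 = -1.7468 → -1.75.
α₁ = Φ(-1.75) = 0.0401; rank = round(200 × 0.0401) = 8; θ*₍8₎ = 0.45738.
Upper: z₀ + z₂ = 1.481; 1 − a(z₀+z₂) = 0.8830; argument = 1.5132 → 1.51; α₂ = 0.9345; rank = 187; θ*₍187₎ = 0.89325.

(0.45738, 0.89325)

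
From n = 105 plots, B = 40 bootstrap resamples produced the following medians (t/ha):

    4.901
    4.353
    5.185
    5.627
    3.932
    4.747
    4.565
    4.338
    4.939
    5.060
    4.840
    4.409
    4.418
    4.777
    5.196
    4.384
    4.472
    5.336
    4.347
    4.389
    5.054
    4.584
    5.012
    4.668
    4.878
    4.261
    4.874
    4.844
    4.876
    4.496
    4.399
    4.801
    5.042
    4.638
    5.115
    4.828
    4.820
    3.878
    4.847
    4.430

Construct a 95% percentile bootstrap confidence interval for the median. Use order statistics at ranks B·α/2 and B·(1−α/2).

Sorted replicates: 3.878, 3.932, 4.261, 4.338, 4.347, 4.353, 4.384, 4.389, 4.399, 4.409, 4.418, 4.430, 4.472, 4.496, 4.565, 4.584, 4.638, 4.668, 4.747, 4.777, 4.801, 4.820, 4.828, 4.840, 4.844, 4.847, 4.874, 4.876, 4.878, 4.901, 4.939, 5.012, 5.042, 5.054, 5.060, 5.115, 5.185, 5.196, 5.336, 5.627
α = 0.05; lower rank = 40 × 0.025 = 1; upper rank = 40 × 0.975 = 39.
The 1st smallest replicate is 3.878; the 39th is 5.336.

(3.878, 5.336)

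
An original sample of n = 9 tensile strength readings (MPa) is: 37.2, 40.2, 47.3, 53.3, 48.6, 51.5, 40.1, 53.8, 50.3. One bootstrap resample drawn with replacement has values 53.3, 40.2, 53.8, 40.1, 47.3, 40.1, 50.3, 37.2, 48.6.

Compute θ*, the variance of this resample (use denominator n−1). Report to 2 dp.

Mean = 45.6556; sum of squared deviations = 320.7022
s² = 320.7022 / 8 = 40.0878

θ* = 40.09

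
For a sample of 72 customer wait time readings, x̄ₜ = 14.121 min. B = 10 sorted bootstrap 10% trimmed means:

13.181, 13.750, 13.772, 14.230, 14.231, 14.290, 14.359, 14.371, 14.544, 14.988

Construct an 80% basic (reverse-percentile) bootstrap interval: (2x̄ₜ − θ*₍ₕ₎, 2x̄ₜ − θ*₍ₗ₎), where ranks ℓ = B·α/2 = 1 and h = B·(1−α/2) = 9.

Percentile endpoints at ranks 1 and 9: θ*₍1₎ = 13.181, θ*₍9₎ = 14.544.
Basic interval reflects these around x̄ₜ:
  lower = 2 × 14.121 − 14.544 = 13.698
  upper = 2 × 14.121 − 13.181 = 15.061

(13.698, 15.061)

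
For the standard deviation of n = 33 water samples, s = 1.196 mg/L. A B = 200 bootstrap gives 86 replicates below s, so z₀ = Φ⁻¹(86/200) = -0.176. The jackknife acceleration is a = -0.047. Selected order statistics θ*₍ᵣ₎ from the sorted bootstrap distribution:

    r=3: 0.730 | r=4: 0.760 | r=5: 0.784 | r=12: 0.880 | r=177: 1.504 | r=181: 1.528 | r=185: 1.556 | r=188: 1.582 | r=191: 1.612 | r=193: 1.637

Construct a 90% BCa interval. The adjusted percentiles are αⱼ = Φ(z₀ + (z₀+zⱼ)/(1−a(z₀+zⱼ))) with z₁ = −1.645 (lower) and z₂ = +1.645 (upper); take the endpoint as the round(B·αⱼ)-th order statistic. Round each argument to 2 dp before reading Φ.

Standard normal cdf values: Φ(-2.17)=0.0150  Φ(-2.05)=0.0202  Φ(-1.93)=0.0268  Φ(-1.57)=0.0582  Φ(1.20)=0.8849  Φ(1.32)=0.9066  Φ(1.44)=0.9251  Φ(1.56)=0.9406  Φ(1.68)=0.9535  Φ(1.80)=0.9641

(0.730, 1.504)

Lower: z₀ + z₁ = -0.176 + (-1.645) = -1.821; 1 − a(z₀+z₁) = 1 − (-0.047)(-1.821) = 0.9144; argument = -0.176 + (-1.821)/0.9144 = -2.1674 → -2.17.
α₁ = Φ(-2.17) = 0.0150; rank = round(200 × 0.0150) = 3; θ*₍3₎ = 0.730.
Upper: z₀ + z₂ = 1.469; 1 − a(z₀+z₂) = 1.0690; argument = 1.1981 → 1.20; α₂ = 0.8849; rank = 177; θ*₍177₎ = 1.504.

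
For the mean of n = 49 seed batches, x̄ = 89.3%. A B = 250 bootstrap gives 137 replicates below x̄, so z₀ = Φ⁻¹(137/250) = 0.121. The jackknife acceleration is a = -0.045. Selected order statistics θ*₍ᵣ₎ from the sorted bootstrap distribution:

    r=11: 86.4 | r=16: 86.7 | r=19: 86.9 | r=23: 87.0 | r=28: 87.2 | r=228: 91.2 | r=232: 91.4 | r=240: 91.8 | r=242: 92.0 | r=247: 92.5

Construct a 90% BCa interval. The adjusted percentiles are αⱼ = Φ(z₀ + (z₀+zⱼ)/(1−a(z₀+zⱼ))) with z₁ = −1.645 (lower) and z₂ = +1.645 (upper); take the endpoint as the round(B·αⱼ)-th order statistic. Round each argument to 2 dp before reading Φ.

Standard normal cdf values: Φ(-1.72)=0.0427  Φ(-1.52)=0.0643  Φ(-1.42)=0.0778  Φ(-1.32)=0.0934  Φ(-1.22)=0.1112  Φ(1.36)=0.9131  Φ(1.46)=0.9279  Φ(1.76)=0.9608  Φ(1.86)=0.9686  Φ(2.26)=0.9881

Lower: z₀ + z₁ = 0.121 + (-1.645) = -1.524; 1 − a(z₀+z₁) = 1 − (-0.045)(-1.524) = 0.9314; argument = 0.121 + (-1.524)/0.9314 = -1.5152 → -1.52.
α₁ = Φ(-1.52) = 0.0643; rank = round(250 × 0.0643) = 16; θ*₍16₎ = 86.7.
Upper: z₀ + z₂ = 1.766; 1 − a(z₀+z₂) = 1.0795; argument = 1.7570 → 1.76; α₂ = 0.9608; rank = 240; θ*₍240₎ = 91.8.

(86.7, 91.8)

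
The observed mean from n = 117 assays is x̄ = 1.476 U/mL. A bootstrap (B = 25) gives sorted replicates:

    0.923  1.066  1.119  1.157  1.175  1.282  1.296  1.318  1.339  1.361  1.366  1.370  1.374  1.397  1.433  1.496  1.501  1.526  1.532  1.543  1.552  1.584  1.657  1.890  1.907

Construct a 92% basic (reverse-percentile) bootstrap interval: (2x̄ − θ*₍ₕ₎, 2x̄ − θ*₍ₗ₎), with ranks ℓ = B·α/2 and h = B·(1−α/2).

(1.062, 2.029)

Percentile endpoints at ranks 1 and 24: θ*₍1₎ = 0.923, θ*₍24₎ = 1.890.
Basic interval reflects these around x̄:
  lower = 2 × 1.476 − 1.890 = 1.062
  upper = 2 × 1.476 − 0.923 = 2.029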